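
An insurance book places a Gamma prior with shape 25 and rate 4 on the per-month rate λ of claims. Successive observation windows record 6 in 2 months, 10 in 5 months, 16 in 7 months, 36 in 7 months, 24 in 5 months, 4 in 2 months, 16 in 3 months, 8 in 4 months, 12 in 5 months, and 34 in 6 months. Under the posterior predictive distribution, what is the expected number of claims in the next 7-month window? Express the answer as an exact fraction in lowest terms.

Total count: 6 + 10 + 16 + 36 + 24 + 4 + 16 + 8 + 12 + 34 = 166.
Total exposure: 2 + 5 + 7 + 7 + 5 + 2 + 3 + 4 + 5 + 6 = 46 months.
By Gamma–Poisson conjugacy, the posterior is Gamma(α + Σx, β + Σt) = Gamma(25 + 166, 4 + 46) = Gamma(191, 50).
Predictive mean over a 7-month window = T·E[λ|data] = 7·191/50 = 1337/50.

1337/50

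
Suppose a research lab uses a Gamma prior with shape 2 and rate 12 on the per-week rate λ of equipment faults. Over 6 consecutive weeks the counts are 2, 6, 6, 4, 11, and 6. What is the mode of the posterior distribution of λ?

2

Total count: 2 + 6 + 6 + 4 + 11 + 6 = 35.
Total exposure: 6 weeks.
Posterior: α' = 2 + 35 = 37, β' = 12 + 6 = 18.
Posterior mode = (α'−1)/β' = 36/18 = 2.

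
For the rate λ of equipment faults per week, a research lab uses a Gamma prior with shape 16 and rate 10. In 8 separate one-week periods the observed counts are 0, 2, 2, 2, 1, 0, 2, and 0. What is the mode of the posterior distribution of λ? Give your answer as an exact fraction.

Total count: 0 + 2 + 2 + 2 + 1 + 0 + 2 + 0 = 9.
Total exposure: 8 weeks.
The Gamma prior is conjugate for the Poisson rate, so λ | data ~ Gamma(16+9, 10+8) = Gamma(25, 18).
Posterior mode = (α'−1)/β' = 24/18 = 4/3.

4/3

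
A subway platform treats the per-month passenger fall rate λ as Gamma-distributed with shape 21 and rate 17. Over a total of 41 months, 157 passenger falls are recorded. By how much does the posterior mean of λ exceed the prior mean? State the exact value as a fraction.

Total count 157 over total exposure 41 months.
Posterior: α' = 21 + 157 = 178, β' = 17 + 41 = 58.
Posterior mean = 178/58 = 89/29; prior mean = 21/17 = 21/17. Difference = 89/29 − 21/17 = 904/493.

904/493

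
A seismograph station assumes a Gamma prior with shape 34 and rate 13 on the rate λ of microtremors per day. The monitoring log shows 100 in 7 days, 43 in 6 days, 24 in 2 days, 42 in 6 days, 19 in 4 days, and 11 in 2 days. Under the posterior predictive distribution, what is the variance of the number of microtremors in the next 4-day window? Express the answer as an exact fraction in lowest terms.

3003/100

Total count: 100 + 43 + 24 + 42 + 19 + 11 = 239.
Total exposure: 7 + 6 + 2 + 6 + 4 + 2 = 27 days.
Gamma(α, β) with Poisson data over total exposure Σt gives posterior Gamma(α+Σx, β+Σt) = Gamma(273, 40).
The posterior predictive for a window of length T is Negative Binomial with variance T·α'·(β'+T)/β'² = 4·273·44/1600 = 3003/100.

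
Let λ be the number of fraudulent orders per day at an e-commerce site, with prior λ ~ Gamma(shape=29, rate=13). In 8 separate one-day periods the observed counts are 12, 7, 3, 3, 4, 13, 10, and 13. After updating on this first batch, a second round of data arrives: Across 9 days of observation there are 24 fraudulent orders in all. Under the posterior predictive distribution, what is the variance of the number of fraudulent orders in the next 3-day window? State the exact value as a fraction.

649/50

Total count: 12 + 7 + 3 + 3 + 4 + 13 + 10 + 13 = 65.
Total exposure: 8 days.
After the first batch: Gamma(29 + 65, 13 + 8) = Gamma(94, 21).
Total count 24 over total exposure 9 days.
After the second batch: Gamma(94 + 24, 21 + 9) = Gamma(118, 30).
The posterior predictive for a window of length T is Negative Binomial with variance T·α'·(β'+T)/β'² = 3·118·33/900 = 649/50.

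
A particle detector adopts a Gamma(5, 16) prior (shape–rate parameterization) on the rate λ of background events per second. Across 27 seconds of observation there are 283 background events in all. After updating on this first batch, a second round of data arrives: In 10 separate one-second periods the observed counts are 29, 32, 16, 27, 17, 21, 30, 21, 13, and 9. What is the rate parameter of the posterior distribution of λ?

53

Total count 283 over total exposure 27 seconds.
After the first batch: Gamma(5 + 283, 16 + 27) = Gamma(288, 43).
Total count: 29 + 32 + 16 + 27 + 17 + 21 + 30 + 21 + 13 + 9 = 215.
Total exposure: 10 seconds.
After the second batch: Gamma(288 + 215, 43 + 10) = Gamma(503, 53).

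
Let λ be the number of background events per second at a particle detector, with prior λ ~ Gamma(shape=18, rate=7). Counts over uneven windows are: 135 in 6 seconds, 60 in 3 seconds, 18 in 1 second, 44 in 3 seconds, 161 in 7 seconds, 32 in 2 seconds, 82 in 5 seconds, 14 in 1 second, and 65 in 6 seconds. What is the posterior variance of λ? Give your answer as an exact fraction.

Total count: 135 + 60 + 18 + 44 + 161 + 32 + 82 + 14 + 65 = 611.
Total exposure: 6 + 3 + 1 + 3 + 7 + 2 + 5 + 1 + 6 = 34 seconds.
Posterior: α' = 18 + 611 = 629, β' = 7 + 34 = 41.
Posterior variance = α'/β'² = 629/1681.

629/1681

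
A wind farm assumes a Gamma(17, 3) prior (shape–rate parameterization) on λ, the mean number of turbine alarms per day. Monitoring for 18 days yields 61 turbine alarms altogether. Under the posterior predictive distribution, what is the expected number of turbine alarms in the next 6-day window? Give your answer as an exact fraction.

Total count 61 over total exposure 18 days.
By Gamma–Poisson conjugacy, the posterior is Gamma(α + Σx, β + Σt) = Gamma(17 + 61, 3 + 18) = Gamma(78, 21).
Predictive mean over a 6-day window = T·E[λ|data] = 6·78/21 = 156/7.

156/7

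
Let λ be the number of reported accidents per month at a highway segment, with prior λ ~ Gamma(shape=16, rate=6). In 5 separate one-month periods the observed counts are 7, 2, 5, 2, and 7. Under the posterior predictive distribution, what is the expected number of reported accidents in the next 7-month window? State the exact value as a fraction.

Total count: 7 + 2 + 5 + 2 + 7 = 23.
Total exposure: 5 months.
Posterior: α' = 16 + 23 = 39, β' = 6 + 5 = 11.
Predictive mean over a 7-month window = T·E[λ|data] = 7·39/11 = 273/11.

273/11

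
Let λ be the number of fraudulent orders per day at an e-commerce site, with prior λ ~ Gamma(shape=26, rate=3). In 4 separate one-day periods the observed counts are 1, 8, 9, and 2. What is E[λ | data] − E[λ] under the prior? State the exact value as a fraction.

Total count: 1 + 8 + 9 + 2 = 20.
Total exposure: 4 days.
Conjugate update: add total count to the shape and total exposure to the rate, giving Gamma(46, 7).
Posterior mean = 46/7 = 46/7; prior mean = 26/3 = 26/3. Difference = 46/7 − 26/3 = -44/21.

-44/21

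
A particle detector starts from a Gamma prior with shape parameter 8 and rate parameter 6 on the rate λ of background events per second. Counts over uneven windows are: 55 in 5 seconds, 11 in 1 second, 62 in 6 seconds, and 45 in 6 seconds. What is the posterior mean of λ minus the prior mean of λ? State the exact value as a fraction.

149/24

Total count: 55 + 11 + 62 + 45 = 173.
Total exposure: 5 + 1 + 6 + 6 = 18 seconds.
Conjugate update: add total count to the shape and total exposure to the rate, giving Gamma(181, 24).
Posterior mean = 181/24 = 181/24; prior mean = 8/6 = 4/3. Difference = 181/24 − 4/3 = 149/24.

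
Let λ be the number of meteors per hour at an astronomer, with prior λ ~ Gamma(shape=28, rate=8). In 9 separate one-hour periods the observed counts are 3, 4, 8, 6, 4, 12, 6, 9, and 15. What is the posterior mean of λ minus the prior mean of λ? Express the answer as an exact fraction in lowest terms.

Total count: 3 + 4 + 8 + 6 + 4 + 12 + 6 + 9 + 15 = 67.
Total exposure: 9 hours.
The Gamma prior is conjugate for the Poisson rate, so λ | data ~ Gamma(28+67, 8+9) = Gamma(95, 17).
Posterior mean = 95/17 = 95/17; prior mean = 28/8 = 7/2. Difference = 95/17 − 7/2 = 71/34.

71/34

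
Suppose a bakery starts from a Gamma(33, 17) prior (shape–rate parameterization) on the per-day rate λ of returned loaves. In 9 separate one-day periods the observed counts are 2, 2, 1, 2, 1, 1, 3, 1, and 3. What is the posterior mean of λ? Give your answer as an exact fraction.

49/26

Total count: 2 + 2 + 1 + 2 + 1 + 1 + 3 + 1 + 3 = 16.
Total exposure: 9 days.
Posterior: α' = 33 + 16 = 49, β' = 17 + 9 = 26.
Posterior mean = α'/β' = 49/26.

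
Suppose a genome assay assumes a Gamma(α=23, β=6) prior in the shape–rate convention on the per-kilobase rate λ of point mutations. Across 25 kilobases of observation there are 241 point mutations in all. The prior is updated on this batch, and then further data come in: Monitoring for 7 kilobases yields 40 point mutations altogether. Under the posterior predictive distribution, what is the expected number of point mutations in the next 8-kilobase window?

Total count 241 over total exposure 25 kilobases.
After the first batch: Gamma(23 + 241, 6 + 25) = Gamma(264, 31).
Total count 40 over total exposure 7 kilobases.
After the second batch: Gamma(264 + 40, 31 + 7) = Gamma(304, 38).
Predictive mean over an 8-kilobase window = T·E[λ|data] = 8·304/38 = 64.

64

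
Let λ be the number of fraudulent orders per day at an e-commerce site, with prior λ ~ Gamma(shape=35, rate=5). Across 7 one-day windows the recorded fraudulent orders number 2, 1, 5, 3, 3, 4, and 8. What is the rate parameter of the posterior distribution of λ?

12

Total count: 2 + 1 + 5 + 3 + 3 + 4 + 8 = 26.
Total exposure: 7 days.
Posterior: α' = 35 + 26 = 61, β' = 5 + 7 = 12.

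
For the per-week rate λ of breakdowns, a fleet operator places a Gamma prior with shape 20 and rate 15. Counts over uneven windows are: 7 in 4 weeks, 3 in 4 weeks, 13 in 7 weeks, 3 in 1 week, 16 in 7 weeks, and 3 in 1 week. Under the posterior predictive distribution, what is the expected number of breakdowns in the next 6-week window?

Total count: 7 + 3 + 13 + 3 + 16 + 3 = 45.
Total exposure: 4 + 4 + 7 + 1 + 7 + 1 = 24 weeks.
Gamma(α, β) with Poisson data over total exposure Σt gives posterior Gamma(α+Σx, β+Σt) = Gamma(65, 39).
Predictive mean over a 6-week window = T·E[λ|data] = 6·65/39 = 10.

10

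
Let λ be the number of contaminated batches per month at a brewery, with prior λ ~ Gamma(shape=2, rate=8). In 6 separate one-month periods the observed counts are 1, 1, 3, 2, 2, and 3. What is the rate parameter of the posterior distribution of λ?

14

Total count: 1 + 1 + 3 + 2 + 2 + 3 = 12.
Total exposure: 6 months.
By Gamma–Poisson conjugacy, the posterior is Gamma(α + Σx, β + Σt) = Gamma(2 + 12, 8 + 6) = Gamma(14, 14).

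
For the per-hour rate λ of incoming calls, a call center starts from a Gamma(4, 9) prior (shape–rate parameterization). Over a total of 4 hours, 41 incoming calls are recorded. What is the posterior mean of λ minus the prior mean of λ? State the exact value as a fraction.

353/117

Total count 41 over total exposure 4 hours.
Posterior: α' = 4 + 41 = 45, β' = 9 + 4 = 13.
Posterior mean = 45/13 = 45/13; prior mean = 4/9 = 4/9. Difference = 45/13 − 4/9 = 353/117.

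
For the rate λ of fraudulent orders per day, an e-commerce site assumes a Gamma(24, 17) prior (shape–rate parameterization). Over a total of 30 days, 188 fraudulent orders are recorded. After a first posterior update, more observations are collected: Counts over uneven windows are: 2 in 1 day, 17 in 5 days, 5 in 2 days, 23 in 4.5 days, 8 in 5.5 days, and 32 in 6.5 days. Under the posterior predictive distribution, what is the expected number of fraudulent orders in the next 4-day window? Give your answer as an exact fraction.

Total count 188 over total exposure 30 days.
After the first batch: Gamma(24 + 188, 17 + 30) = Gamma(212, 47).
Total count: 2 + 17 + 5 + 23 + 8 + 32 = 87.
Total exposure: 1 + 5 + 2 + 4.5 + 5.5 + 6.5 = 24.5 days.
After the second batch: Gamma(212 + 87, 47 + 24.5) = Gamma(299, 143/2).
Predictive mean over a 4-day window = T·E[λ|data] = 4·299/(143/2) = 184/11.

184/11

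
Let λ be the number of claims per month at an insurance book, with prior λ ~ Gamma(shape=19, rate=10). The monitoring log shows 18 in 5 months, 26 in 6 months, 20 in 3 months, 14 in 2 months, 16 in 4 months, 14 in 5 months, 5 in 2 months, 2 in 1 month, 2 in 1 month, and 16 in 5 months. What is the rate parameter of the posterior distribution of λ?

Total count: 18 + 26 + 20 + 14 + 16 + 14 + 5 + 2 + 2 + 16 = 133.
Total exposure: 5 + 6 + 3 + 2 + 4 + 5 + 2 + 1 + 1 + 5 = 34 months.
Conjugate update: add total count to the shape and total exposure to the rate, giving Gamma(152, 44).

44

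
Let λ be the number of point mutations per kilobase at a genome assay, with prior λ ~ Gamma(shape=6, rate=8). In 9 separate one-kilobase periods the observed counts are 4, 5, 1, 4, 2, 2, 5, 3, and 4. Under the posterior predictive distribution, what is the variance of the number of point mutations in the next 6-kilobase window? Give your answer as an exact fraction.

4968/289

Total count: 4 + 5 + 1 + 4 + 2 + 2 + 5 + 3 + 4 = 30.
Total exposure: 9 kilobases.
By Gamma–Poisson conjugacy, the posterior is Gamma(α + Σx, β + Σt) = Gamma(6 + 30, 8 + 9) = Gamma(36, 17).
The posterior predictive for a window of length T is Negative Binomial with variance T·α'·(β'+T)/β'² = 6·36·23/289 = 4968/289.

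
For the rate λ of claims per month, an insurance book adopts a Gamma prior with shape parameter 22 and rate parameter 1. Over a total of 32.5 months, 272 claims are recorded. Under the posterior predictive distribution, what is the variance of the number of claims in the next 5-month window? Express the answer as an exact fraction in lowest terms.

Total count 272 over total exposure 32.5 months.
Posterior: α' = 22 + 272 = 294, β' = 1 + 32.5 = 67/2.
The posterior predictive for a window of length T is Negative Binomial with variance T·α'·(β'+T)/β'² = 5·294·(77/2)/(4489/4) = 226380/4489.

226380/4489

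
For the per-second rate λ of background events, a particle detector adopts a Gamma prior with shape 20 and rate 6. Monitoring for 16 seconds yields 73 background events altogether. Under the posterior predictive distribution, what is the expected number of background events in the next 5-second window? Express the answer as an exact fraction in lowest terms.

465/22

Total count 73 over total exposure 16 seconds.
Posterior: α' = 20 + 73 = 93, β' = 6 + 16 = 22.
Predictive mean over a 5-second window = T·E[λ|data] = 5·93/22 = 465/22.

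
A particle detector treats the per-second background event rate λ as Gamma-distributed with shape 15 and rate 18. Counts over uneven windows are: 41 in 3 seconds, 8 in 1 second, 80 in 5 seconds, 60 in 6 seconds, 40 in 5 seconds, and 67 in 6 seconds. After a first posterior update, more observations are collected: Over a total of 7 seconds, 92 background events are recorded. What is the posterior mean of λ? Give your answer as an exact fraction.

403/51

Total count: 41 + 8 + 80 + 60 + 40 + 67 = 296.
Total exposure: 3 + 1 + 5 + 6 + 5 + 6 = 26 seconds.
After the first batch: Gamma(15 + 296, 18 + 26) = Gamma(311, 44).
Total count 92 over total exposure 7 seconds.
After the second batch: Gamma(311 + 92, 44 + 7) = Gamma(403, 51).
Posterior mean = α'/β' = 403/51.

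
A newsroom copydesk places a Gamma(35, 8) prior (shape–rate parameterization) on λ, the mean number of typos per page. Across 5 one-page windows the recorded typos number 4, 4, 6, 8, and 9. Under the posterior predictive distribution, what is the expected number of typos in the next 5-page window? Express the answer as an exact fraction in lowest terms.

330/13

Total count: 4 + 4 + 6 + 8 + 9 = 31.
Total exposure: 5 pages.
By Gamma–Poisson conjugacy, the posterior is Gamma(α + Σx, β + Σt) = Gamma(35 + 31, 8 + 5) = Gamma(66, 13).
Predictive mean over a 5-page window = T·E[λ|data] = 5·66/13 = 330/13.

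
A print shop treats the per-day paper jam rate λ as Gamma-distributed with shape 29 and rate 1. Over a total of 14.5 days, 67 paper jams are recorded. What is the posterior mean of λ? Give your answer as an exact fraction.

Total count 67 over total exposure 14.5 days.
By Gamma–Poisson conjugacy, the posterior is Gamma(α + Σx, β + Σt) = Gamma(29 + 67, 1 + 14.5) = Gamma(96, 31/2).
Posterior mean = α'/β' = 96/(31/2) = 192/31.

192/31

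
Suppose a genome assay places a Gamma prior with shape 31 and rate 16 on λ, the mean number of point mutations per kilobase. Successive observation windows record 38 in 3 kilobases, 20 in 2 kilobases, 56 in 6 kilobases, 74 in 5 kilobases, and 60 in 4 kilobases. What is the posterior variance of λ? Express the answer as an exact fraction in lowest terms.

Total count: 38 + 20 + 56 + 74 + 60 = 248.
Total exposure: 3 + 2 + 6 + 5 + 4 = 20 kilobases.
Conjugate update: add total count to the shape and total exposure to the rate, giving Gamma(279, 36).
Posterior variance = α'/β'² = 279/1296 = 31/144.

31/144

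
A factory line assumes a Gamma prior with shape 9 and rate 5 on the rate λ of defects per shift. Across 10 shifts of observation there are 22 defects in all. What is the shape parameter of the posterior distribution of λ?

Total count 22 over total exposure 10 shifts.
By Gamma–Poisson conjugacy, the posterior is Gamma(α + Σx, β + Σt) = Gamma(9 + 22, 5 + 10) = Gamma(31, 15).

31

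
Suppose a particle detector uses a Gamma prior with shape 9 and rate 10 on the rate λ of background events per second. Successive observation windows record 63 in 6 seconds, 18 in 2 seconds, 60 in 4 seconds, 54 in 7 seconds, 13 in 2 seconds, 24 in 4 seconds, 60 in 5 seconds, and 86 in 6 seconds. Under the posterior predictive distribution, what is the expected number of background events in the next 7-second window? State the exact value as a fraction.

Total count: 63 + 18 + 60 + 54 + 13 + 24 + 60 + 86 = 378.
Total exposure: 6 + 2 + 4 + 7 + 2 + 4 + 5 + 6 = 36 seconds.
The Gamma prior is conjugate for the Poisson rate, so λ | data ~ Gamma(9+378, 10+36) = Gamma(387, 46).
Predictive mean over a 7-second window = T·E[λ|data] = 7·387/46 = 2709/46.

2709/46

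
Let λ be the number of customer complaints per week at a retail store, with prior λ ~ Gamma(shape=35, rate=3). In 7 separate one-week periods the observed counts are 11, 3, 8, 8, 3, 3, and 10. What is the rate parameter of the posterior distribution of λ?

10

Total count: 11 + 3 + 8 + 8 + 3 + 3 + 10 = 46.
Total exposure: 7 weeks.
Gamma(α, β) with Poisson data over total exposure Σt gives posterior Gamma(α+Σx, β+Σt) = Gamma(81, 10).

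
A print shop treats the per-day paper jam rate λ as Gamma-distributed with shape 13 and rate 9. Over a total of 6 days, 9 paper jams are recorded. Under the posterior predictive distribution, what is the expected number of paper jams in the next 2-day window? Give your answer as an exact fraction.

Total count 9 over total exposure 6 days.
The Gamma prior is conjugate for the Poisson rate, so λ | data ~ Gamma(13+9, 9+6) = Gamma(22, 15).
Predictive mean over a 2-day window = T·E[λ|data] = 2·22/15 = 44/15.

44/15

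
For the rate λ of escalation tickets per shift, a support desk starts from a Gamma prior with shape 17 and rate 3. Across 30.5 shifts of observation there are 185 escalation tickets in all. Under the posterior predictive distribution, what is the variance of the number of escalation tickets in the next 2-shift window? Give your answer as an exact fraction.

Total count 185 over total exposure 30.5 shifts.
Posterior: α' = 17 + 185 = 202, β' = 3 + 30.5 = 67/2.
The posterior predictive for a window of length T is Negative Binomial with variance T·α'·(β'+T)/β'² = 2·202·(71/2)/(4489/4) = 57368/4489.

57368/4489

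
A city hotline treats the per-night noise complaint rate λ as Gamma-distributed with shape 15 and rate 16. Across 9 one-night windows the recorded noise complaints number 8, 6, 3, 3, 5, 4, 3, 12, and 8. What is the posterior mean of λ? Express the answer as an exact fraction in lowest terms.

67/25

Total count: 8 + 6 + 3 + 3 + 5 + 4 + 3 + 12 + 8 = 52.
Total exposure: 9 nights.
Conjugate update: add total count to the shape and total exposure to the rate, giving Gamma(67, 25).
Posterior mean = α'/β' = 67/25.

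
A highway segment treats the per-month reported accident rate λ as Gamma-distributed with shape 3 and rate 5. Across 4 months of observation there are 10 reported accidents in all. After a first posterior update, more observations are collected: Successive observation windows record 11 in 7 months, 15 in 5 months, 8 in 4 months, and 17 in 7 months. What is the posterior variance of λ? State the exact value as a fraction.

Total count 10 over total exposure 4 months.
After the first batch: Gamma(3 + 10, 5 + 4) = Gamma(13, 9).
Total count: 11 + 15 + 8 + 17 = 51.
Total exposure: 7 + 5 + 4 + 7 = 23 months.
After the second batch: Gamma(13 + 51, 9 + 23) = Gamma(64, 32).
Posterior variance = α'/β'² = 64/1024 = 1/16.

1/16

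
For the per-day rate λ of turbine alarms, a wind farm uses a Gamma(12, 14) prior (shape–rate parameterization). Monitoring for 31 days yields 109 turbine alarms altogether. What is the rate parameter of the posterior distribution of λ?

45

Total count 109 over total exposure 31 days.
Posterior: α' = 12 + 109 = 121, β' = 14 + 31 = 45.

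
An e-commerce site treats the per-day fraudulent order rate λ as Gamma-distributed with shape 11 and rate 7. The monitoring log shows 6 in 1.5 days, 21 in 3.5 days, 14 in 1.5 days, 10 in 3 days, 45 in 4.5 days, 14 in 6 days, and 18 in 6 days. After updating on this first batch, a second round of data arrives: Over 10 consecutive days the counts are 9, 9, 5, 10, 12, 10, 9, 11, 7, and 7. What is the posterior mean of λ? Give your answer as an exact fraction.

228/43

Total count: 6 + 21 + 14 + 10 + 45 + 14 + 18 = 128.
Total exposure: 1.5 + 3.5 + 1.5 + 3 + 4.5 + 6 + 6 = 26 days.
After the first batch: Gamma(11 + 128, 7 + 26) = Gamma(139, 33).
Total count: 9 + 9 + 5 + 10 + 12 + 10 + 9 + 11 + 7 + 7 = 89.
Total exposure: 10 days.
After the second batch: Gamma(139 + 89, 33 + 10) = Gamma(228, 43).
Posterior mean = α'/β' = 228/43.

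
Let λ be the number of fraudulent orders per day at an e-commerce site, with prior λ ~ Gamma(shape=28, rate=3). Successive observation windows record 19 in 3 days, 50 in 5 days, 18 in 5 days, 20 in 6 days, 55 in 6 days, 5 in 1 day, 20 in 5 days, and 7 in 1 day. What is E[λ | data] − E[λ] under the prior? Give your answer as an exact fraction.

-314/105

Total count: 19 + 50 + 18 + 20 + 55 + 5 + 20 + 7 = 194.
Total exposure: 3 + 5 + 5 + 6 + 6 + 1 + 5 + 1 = 32 days.
Posterior: α' = 28 + 194 = 222, β' = 3 + 32 = 35.
Posterior mean = 222/35 = 222/35; prior mean = 28/3 = 28/3. Difference = 222/35 − 28/3 = -314/105.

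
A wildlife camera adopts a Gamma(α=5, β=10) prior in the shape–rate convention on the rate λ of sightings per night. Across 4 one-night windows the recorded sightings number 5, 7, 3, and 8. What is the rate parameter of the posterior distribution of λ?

Total count: 5 + 7 + 3 + 8 = 23.
Total exposure: 4 nights.
Posterior: α' = 5 + 23 = 28, β' = 10 + 4 = 14.

14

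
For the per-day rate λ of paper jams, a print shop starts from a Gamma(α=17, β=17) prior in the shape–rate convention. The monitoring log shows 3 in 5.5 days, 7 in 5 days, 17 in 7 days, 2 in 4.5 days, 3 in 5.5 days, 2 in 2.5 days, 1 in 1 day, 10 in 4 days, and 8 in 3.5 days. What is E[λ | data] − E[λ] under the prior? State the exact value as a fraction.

Total count: 3 + 7 + 17 + 2 + 3 + 2 + 1 + 10 + 8 = 53.
Total exposure: 5.5 + 5 + 7 + 4.5 + 5.5 + 2.5 + 1 + 4 + 3.5 = 38.5 days.
The Gamma prior is conjugate for the Poisson rate, so λ | data ~ Gamma(17+53, 17+38.5) = Gamma(70, 111/2).
Posterior mean = 70/(111/2) = 140/111; prior mean = 17/17 = 1. Difference = 140/111 − 1 = 29/111.

29/111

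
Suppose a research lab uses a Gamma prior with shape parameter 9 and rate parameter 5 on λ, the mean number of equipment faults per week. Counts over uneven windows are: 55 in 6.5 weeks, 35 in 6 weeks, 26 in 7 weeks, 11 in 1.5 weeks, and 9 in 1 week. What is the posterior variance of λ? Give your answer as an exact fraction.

Total count: 55 + 35 + 26 + 11 + 9 = 136.
Total exposure: 6.5 + 6 + 7 + 1.5 + 1 = 22 weeks.
The Gamma prior is conjugate for the Poisson rate, so λ | data ~ Gamma(9+136, 5+22) = Gamma(145, 27).
Posterior variance = α'/β'² = 145/729.

145/729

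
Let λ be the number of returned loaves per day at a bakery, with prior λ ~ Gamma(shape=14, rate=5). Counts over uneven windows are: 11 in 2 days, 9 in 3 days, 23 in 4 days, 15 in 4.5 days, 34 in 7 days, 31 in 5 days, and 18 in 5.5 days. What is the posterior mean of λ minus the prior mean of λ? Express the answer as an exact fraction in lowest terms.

Total count: 11 + 9 + 23 + 15 + 34 + 31 + 18 = 141.
Total exposure: 2 + 3 + 4 + 4.5 + 7 + 5 + 5.5 = 31 days.
By Gamma–Poisson conjugacy, the posterior is Gamma(α + Σx, β + Σt) = Gamma(14 + 141, 5 + 31) = Gamma(155, 36).
Posterior mean = 155/36 = 155/36; prior mean = 14/5 = 14/5. Difference = 155/36 − 14/5 = 271/180.

271/180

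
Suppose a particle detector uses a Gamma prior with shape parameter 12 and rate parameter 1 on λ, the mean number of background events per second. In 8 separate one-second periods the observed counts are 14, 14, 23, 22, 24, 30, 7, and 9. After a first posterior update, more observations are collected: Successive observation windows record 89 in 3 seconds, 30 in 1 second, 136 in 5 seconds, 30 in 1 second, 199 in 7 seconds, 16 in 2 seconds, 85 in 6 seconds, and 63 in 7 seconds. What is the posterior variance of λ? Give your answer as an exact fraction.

803/1681

Total count: 14 + 14 + 23 + 22 + 24 + 30 + 7 + 9 = 143.
Total exposure: 8 seconds.
After the first batch: Gamma(12 + 143, 1 + 8) = Gamma(155, 9).
Total count: 89 + 30 + 136 + 30 + 199 + 16 + 85 + 63 = 648.
Total exposure: 3 + 1 + 5 + 1 + 7 + 2 + 6 + 7 = 32 seconds.
After the second batch: Gamma(155 + 648, 9 + 32) = Gamma(803, 41).
Posterior variance = α'/β'² = 803/1681.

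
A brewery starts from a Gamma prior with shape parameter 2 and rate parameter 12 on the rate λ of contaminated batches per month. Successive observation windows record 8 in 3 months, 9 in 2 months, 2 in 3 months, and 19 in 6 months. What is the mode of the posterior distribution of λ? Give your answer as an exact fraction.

Total count: 8 + 9 + 2 + 19 = 38.
Total exposure: 3 + 2 + 3 + 6 = 14 months.
The Gamma prior is conjugate for the Poisson rate, so λ | data ~ Gamma(2+38, 12+14) = Gamma(40, 26).
Posterior mode = (α'−1)/β' = 39/26 = 3/2.

3/2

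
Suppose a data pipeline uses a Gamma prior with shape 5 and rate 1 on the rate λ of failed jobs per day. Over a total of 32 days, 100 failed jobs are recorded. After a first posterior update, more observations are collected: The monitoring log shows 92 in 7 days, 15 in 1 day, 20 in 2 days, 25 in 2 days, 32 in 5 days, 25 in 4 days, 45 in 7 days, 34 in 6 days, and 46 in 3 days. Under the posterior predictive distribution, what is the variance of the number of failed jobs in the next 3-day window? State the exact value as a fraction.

Total count 100 over total exposure 32 days.
After the first batch: Gamma(5 + 100, 1 + 32) = Gamma(105, 33).
Total count: 92 + 15 + 20 + 25 + 32 + 25 + 45 + 34 + 46 = 334.
Total exposure: 7 + 1 + 2 + 2 + 5 + 4 + 7 + 6 + 3 = 37 days.
After the second batch: Gamma(105 + 334, 33 + 37) = Gamma(439, 70).
The posterior predictive for a window of length T is Negative Binomial with variance T·α'·(β'+T)/β'² = 3·439·73/4900 = 96141/4900.

96141/4900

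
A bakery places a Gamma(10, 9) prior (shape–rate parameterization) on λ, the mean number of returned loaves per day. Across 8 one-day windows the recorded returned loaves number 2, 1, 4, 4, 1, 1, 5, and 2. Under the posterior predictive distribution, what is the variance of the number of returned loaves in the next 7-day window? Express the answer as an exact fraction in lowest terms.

5040/289

Total count: 2 + 1 + 4 + 4 + 1 + 1 + 5 + 2 = 20.
Total exposure: 8 days.
Gamma(α, β) with Poisson data over total exposure Σt gives posterior Gamma(α+Σx, β+Σt) = Gamma(30, 17).
The posterior predictive for a window of length T is Negative Binomial with variance T·α'·(β'+T)/β'² = 7·30·24/289 = 5040/289.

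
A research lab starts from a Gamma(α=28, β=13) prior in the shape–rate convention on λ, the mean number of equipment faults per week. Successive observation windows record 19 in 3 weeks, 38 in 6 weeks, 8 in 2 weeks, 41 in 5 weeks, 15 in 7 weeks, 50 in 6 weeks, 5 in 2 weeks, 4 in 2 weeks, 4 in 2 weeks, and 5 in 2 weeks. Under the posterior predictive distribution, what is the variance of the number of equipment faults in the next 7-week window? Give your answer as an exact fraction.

86583/2500

Total count: 19 + 38 + 8 + 41 + 15 + 50 + 5 + 4 + 4 + 5 = 189.
Total exposure: 3 + 6 + 2 + 5 + 7 + 6 + 2 + 2 + 2 + 2 = 37 weeks.
The Gamma prior is conjugate for the Poisson rate, so λ | data ~ Gamma(28+189, 13+37) = Gamma(217, 50).
The posterior predictive for a window of length T is Negative Binomial with variance T·α'·(β'+T)/β'² = 7·217·57/2500 = 86583/2500.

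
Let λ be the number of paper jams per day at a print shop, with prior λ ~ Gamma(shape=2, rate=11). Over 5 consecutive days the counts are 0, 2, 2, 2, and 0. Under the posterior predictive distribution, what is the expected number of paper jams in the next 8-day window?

Total count: 0 + 2 + 2 + 2 + 0 = 6.
Total exposure: 5 days.
By Gamma–Poisson conjugacy, the posterior is Gamma(α + Σx, β + Σt) = Gamma(2 + 6, 11 + 5) = Gamma(8, 16).
Predictive mean over an 8-day window = T·E[λ|data] = 8·8/16 = 4.

4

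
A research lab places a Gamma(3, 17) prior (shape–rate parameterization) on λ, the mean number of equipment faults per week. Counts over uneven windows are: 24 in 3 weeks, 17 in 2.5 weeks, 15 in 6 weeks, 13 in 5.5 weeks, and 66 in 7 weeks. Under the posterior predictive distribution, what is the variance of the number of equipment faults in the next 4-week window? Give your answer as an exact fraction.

Total count: 24 + 17 + 15 + 13 + 66 = 135.
Total exposure: 3 + 2.5 + 6 + 5.5 + 7 = 24 weeks.
Conjugate update: add total count to the shape and total exposure to the rate, giving Gamma(138, 41).
The posterior predictive for a window of length T is Negative Binomial with variance T·α'·(β'+T)/β'² = 4·138·45/1681 = 24840/1681.

24840/1681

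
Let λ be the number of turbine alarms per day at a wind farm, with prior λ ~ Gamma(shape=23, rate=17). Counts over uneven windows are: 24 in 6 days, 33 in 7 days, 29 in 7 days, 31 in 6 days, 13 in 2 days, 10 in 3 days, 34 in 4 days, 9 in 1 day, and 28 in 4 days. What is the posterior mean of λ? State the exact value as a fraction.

Total count: 24 + 33 + 29 + 31 + 13 + 10 + 34 + 9 + 28 = 211.
Total exposure: 6 + 7 + 7 + 6 + 2 + 3 + 4 + 1 + 4 = 40 days.
Conjugate update: add total count to the shape and total exposure to the rate, giving Gamma(234, 57).
Posterior mean = α'/β' = 234/57 = 78/19.

78/19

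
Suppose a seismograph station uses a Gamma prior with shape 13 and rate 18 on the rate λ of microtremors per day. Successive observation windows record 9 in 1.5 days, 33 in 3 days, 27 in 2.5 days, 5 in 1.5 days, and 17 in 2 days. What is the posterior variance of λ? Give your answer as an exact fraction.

Total count: 9 + 33 + 27 + 5 + 17 = 91.
Total exposure: 1.5 + 3 + 2.5 + 1.5 + 2 = 10.5 days.
By Gamma–Poisson conjugacy, the posterior is Gamma(α + Σx, β + Σt) = Gamma(13 + 91, 18 + 10.5) = Gamma(104, 57/2).
Posterior variance = α'/β'² = 104/(3249/4) = 416/3249.

416/3249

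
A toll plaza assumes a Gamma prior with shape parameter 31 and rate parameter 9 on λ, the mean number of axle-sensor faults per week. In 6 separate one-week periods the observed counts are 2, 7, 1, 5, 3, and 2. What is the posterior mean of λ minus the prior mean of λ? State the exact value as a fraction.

Total count: 2 + 7 + 1 + 5 + 3 + 2 = 20.
Total exposure: 6 weeks.
Gamma(α, β) with Poisson data over total exposure Σt gives posterior Gamma(α+Σx, β+Σt) = Gamma(51, 15).
Posterior mean = 51/15 = 17/5; prior mean = 31/9 = 31/9. Difference = 17/5 − 31/9 = -2/45.

-2/45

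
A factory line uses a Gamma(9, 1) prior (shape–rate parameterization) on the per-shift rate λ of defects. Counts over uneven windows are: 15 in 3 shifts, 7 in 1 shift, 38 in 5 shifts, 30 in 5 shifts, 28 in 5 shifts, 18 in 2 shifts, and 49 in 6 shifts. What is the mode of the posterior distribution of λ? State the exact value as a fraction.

Total count: 15 + 7 + 38 + 30 + 28 + 18 + 49 = 185.
Total exposure: 3 + 1 + 5 + 5 + 5 + 2 + 6 = 27 shifts.
Gamma(α, β) with Poisson data over total exposure Σt gives posterior Gamma(α+Σx, β+Σt) = Gamma(194, 28).
Posterior mode = (α'−1)/β' = 193/28.

193/28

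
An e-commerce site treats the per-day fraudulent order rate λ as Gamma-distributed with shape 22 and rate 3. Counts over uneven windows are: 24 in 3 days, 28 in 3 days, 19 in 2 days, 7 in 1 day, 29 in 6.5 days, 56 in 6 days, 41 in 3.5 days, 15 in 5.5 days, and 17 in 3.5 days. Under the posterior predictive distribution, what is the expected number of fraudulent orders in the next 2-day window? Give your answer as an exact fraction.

516/37

Total count: 24 + 28 + 19 + 7 + 29 + 56 + 41 + 15 + 17 = 236.
Total exposure: 3 + 3 + 2 + 1 + 6.5 + 6 + 3.5 + 5.5 + 3.5 = 34 days.
Posterior: α' = 22 + 236 = 258, β' = 3 + 34 = 37.
Predictive mean over a 2-day window = T·E[λ|data] = 2·258/37 = 516/37.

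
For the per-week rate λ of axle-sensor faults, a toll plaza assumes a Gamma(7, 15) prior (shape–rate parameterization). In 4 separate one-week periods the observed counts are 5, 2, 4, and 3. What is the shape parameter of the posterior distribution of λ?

Total count: 5 + 2 + 4 + 3 = 14.
Total exposure: 4 weeks.
Posterior: α' = 7 + 14 = 21, β' = 15 + 4 = 19.

21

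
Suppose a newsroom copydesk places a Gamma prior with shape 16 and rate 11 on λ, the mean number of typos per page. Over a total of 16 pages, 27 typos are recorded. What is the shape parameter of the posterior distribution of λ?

Total count 27 over total exposure 16 pages.
Posterior: α' = 16 + 27 = 43, β' = 11 + 16 = 27.

43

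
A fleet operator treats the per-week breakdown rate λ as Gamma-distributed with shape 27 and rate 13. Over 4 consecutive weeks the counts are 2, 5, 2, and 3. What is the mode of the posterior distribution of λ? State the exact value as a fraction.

38/17

Total count: 2 + 5 + 2 + 3 = 12.
Total exposure: 4 weeks.
Posterior: α' = 27 + 12 = 39, β' = 13 + 4 = 17.
Posterior mode = (α'−1)/β' = 38/17.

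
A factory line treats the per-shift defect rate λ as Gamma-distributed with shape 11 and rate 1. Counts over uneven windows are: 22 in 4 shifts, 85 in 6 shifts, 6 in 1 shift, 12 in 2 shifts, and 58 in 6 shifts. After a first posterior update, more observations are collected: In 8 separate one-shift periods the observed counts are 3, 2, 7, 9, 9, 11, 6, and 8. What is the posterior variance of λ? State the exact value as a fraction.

Total count: 22 + 85 + 6 + 12 + 58 = 183.
Total exposure: 4 + 6 + 1 + 2 + 6 = 19 shifts.
After the first batch: Gamma(11 + 183, 1 + 19) = Gamma(194, 20).
Total count: 3 + 2 + 7 + 9 + 9 + 11 + 6 + 8 = 55.
Total exposure: 8 shifts.
After the second batch: Gamma(194 + 55, 20 + 8) = Gamma(249, 28).
Posterior variance = α'/β'² = 249/784.

249/784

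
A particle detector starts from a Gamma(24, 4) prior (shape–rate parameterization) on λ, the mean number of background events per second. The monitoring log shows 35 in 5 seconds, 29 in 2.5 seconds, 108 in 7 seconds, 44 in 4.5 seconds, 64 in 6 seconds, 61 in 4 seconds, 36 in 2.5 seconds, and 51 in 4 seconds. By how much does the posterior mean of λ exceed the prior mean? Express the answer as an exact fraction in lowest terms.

Total count: 35 + 29 + 108 + 44 + 64 + 61 + 36 + 51 = 428.
Total exposure: 5 + 2.5 + 7 + 4.5 + 6 + 4 + 2.5 + 4 = 35.5 seconds.
Posterior: α' = 24 + 428 = 452, β' = 4 + 35.5 = 79/2.
Posterior mean = 452/(79/2) = 904/79; prior mean = 24/4 = 6. Difference = 904/79 − 6 = 430/79.

430/79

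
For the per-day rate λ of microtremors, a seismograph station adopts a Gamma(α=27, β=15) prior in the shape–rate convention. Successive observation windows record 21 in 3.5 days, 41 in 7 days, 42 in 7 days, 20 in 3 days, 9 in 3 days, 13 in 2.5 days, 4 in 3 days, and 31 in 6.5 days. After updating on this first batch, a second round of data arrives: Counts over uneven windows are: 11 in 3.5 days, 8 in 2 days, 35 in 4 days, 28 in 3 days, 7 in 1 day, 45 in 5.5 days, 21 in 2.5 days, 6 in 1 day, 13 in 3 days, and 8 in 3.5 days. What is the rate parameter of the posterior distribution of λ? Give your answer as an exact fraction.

159/2

Total count: 21 + 41 + 42 + 20 + 9 + 13 + 4 + 31 = 181.
Total exposure: 3.5 + 7 + 7 + 3 + 3 + 2.5 + 3 + 6.5 = 35.5 days.
After the first batch: Gamma(27 + 181, 15 + 35.5) = Gamma(208, 101/2).
Total count: 11 + 8 + 35 + 28 + 7 + 45 + 21 + 6 + 13 + 8 = 182.
Total exposure: 3.5 + 2 + 4 + 3 + 1 + 5.5 + 2.5 + 1 + 3 + 3.5 = 29 days.
After the second batch: Gamma(208 + 182, 101/2 + 29) = Gamma(390, 159/2).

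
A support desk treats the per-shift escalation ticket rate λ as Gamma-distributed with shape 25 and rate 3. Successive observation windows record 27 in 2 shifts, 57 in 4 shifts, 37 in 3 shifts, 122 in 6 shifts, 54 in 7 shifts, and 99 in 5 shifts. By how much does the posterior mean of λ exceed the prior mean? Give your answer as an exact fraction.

57/10

Total count: 27 + 57 + 37 + 122 + 54 + 99 = 396.
Total exposure: 2 + 4 + 3 + 6 + 7 + 5 = 27 shifts.
Gamma(α, β) with Poisson data over total exposure Σt gives posterior Gamma(α+Σx, β+Σt) = Gamma(421, 30).
Posterior mean = 421/30 = 421/30; prior mean = 25/3 = 25/3. Difference = 421/30 − 25/3 = 57/10.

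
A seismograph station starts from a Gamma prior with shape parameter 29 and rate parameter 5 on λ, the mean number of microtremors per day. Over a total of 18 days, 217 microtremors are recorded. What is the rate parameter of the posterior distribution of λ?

Total count 217 over total exposure 18 days.
Gamma(α, β) with Poisson data over total exposure Σt gives posterior Gamma(α+Σx, β+Σt) = Gamma(246, 23).

23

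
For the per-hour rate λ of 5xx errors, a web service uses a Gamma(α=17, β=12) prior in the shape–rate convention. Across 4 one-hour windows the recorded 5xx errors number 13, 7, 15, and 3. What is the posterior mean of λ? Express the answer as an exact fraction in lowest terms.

Total count: 13 + 7 + 15 + 3 = 38.
Total exposure: 4 hours.
By Gamma–Poisson conjugacy, the posterior is Gamma(α + Σx, β + Σt) = Gamma(17 + 38, 12 + 4) = Gamma(55, 16).
Posterior mean = α'/β' = 55/16.

55/16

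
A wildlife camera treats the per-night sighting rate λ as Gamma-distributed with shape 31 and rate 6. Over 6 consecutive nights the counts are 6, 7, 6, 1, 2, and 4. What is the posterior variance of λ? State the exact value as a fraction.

Total count: 6 + 7 + 6 + 1 + 2 + 4 = 26.
Total exposure: 6 nights.
Gamma(α, β) with Poisson data over total exposure Σt gives posterior Gamma(α+Σx, β+Σt) = Gamma(57, 12).
Posterior variance = α'/β'² = 57/144 = 19/48.

19/48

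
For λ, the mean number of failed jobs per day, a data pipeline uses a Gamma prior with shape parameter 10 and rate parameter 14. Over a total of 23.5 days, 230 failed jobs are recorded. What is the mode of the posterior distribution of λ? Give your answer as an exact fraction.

Total count 230 over total exposure 23.5 days.
By Gamma–Poisson conjugacy, the posterior is Gamma(α + Σx, β + Σt) = Gamma(10 + 230, 14 + 23.5) = Gamma(240, 75/2).
Posterior mode = (α'−1)/β' = 239/(75/2) = 478/75.

478/75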